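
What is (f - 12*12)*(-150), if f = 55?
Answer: 13350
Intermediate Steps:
(f - 12*12)*(-150) = (55 - 12*12)*(-150) = (55 - 144)*(-150) = -89*(-150) = 13350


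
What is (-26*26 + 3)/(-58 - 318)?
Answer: 673/376 ≈ 1.7899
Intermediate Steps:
(-26*26 + 3)/(-58 - 318) = (-676 + 3)/(-376) = -673*(-1/376) = 673/376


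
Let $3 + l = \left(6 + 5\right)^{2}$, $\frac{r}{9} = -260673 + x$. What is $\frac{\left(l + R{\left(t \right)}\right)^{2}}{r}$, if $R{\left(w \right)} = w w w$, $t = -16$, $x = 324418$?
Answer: $\frac{1758276}{63745} \approx 27.583$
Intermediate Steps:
$R{\left(w \right)} = w^{3}$ ($R{\left(w \right)} = w^{2} w = w^{3}$)
$r = 573705$ ($r = 9 \left(-260673 + 324418\right) = 9 \cdot 63745 = 573705$)
$l = 118$ ($l = -3 + \left(6 + 5\right)^{2} = -3 + 11^{2} = -3 + 121 = 118$)
$\frac{\left(l + R{\left(t \right)}\right)^{2}}{r} = \frac{\left(118 + \left(-16\right)^{3}\right)^{2}}{573705} = \left(118 - 4096\right)^{2} \cdot \frac{1}{573705} = \left(-3978\right)^{2} \cdot \frac{1}{573705} = 15824484 \cdot \frac{1}{573705} = \frac{1758276}{63745}$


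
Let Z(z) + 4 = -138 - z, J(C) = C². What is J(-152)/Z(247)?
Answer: -23104/389 ≈ -59.393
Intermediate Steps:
Z(z) = -142 - z (Z(z) = -4 + (-138 - z) = -142 - z)
J(-152)/Z(247) = (-152)²/(-142 - 1*247) = 23104/(-142 - 247) = 23104/(-389) = 23104*(-1/389) = -23104/389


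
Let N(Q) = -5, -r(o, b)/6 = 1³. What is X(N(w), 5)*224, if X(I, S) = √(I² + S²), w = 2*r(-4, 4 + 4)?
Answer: 1120*√2 ≈ 1583.9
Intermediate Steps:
r(o, b) = -6 (r(o, b) = -6*1³ = -6*1 = -6)
w = -12 (w = 2*(-6) = -12)
X(N(w), 5)*224 = √((-5)² + 5²)*224 = √(25 + 25)*224 = √50*224 = (5*√2)*224 = 1120*√2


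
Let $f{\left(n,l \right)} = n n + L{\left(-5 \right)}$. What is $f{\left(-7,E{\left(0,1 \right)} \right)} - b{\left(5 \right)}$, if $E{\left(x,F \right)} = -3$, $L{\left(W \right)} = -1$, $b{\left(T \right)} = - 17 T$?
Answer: $133$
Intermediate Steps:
$f{\left(n,l \right)} = -1 + n^{2}$ ($f{\left(n,l \right)} = n n - 1 = n^{2} - 1 = -1 + n^{2}$)
$f{\left(-7,E{\left(0,1 \right)} \right)} - b{\left(5 \right)} = \left(-1 + \left(-7\right)^{2}\right) - \left(-17\right) 5 = \left(-1 + 49\right) - -85 = 48 + 85 = 133$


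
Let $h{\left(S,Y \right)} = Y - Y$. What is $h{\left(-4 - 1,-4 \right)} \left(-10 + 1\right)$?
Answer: $0$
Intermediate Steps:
$h{\left(S,Y \right)} = 0$
$h{\left(-4 - 1,-4 \right)} \left(-10 + 1\right) = 0 \left(-10 + 1\right) = 0 \left(-9\right) = 0$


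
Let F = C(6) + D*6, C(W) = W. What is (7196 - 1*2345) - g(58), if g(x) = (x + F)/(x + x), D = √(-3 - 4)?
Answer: 140663/29 - 3*I*√7/58 ≈ 4850.4 - 0.13685*I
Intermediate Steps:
D = I*√7 (D = √(-7) = I*√7 ≈ 2.6458*I)
F = 6 + 6*I*√7 (F = 6 + (I*√7)*6 = 6 + 6*I*√7 ≈ 6.0 + 15.875*I)
g(x) = (6 + x + 6*I*√7)/(2*x) (g(x) = (x + (6 + 6*I*√7))/(x + x) = (6 + x + 6*I*√7)/((2*x)) = (6 + x + 6*I*√7)*(1/(2*x)) = (6 + x + 6*I*√7)/(2*x))
(7196 - 1*2345) - g(58) = (7196 - 1*2345) - (6 + 58 + 6*I*√7)/(2*58) = (7196 - 2345) - (64 + 6*I*√7)/(2*58) = 4851 - (16/29 + 3*I*√7/58) = 4851 + (-16/29 - 3*I*√7/58) = 140663/29 - 3*I*√7/58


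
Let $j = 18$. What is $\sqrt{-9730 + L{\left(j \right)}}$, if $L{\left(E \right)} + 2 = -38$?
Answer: $i \sqrt{9770} \approx 98.843 i$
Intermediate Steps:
$L{\left(E \right)} = -40$ ($L{\left(E \right)} = -2 - 38 = -40$)
$\sqrt{-9730 + L{\left(j \right)}} = \sqrt{-9730 - 40} = \sqrt{-9770} = i \sqrt{9770}$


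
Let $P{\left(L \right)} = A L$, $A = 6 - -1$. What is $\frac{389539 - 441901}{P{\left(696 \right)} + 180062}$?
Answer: $- \frac{26181}{92467} \approx -0.28314$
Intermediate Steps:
$A = 7$ ($A = 6 + 1 = 7$)
$P{\left(L \right)} = 7 L$
$\frac{389539 - 441901}{P{\left(696 \right)} + 180062} = \frac{389539 - 441901}{7 \cdot 696 + 180062} = - \frac{52362}{4872 + 180062} = - \frac{52362}{184934} = \left(-52362\right) \frac{1}{184934} = - \frac{26181}{92467}$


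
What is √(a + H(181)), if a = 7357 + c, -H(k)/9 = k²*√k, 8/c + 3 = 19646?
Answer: √(2838679839437 - 113766734490201*√181)/19643 ≈ 1989.8*I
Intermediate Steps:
c = 8/19643 (c = 8/(-3 + 19646) = 8/19643 ≈ 0.00040727)
H(k) = -9*k^(5/2) (H(k) = -9*k²*√k = -9*k^(5/2))
a = 144513559/19643 (a = 7357 + 8/19643 = 144513559/19643 ≈ 7357.0)
√(a + H(181)) = √(144513559/19643 - 294849*√181)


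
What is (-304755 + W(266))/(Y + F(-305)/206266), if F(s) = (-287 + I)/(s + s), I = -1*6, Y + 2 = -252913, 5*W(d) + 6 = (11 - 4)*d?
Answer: 5471179660484/4546048126801 ≈ 1.2035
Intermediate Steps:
W(d) = -6/5 + 7*d/5 (W(d) = -6/5 + ((11 - 4)*d)/5 = -6/5 + (7*d)/5 = -6/5 + 7*d/5)
Y = -252915 (Y = -2 - 252913 = -252915)
I = -6
F(s) = -293/(2*s) (F(s) = (-287 - 6)/(s + s) = -293*1/(2*s) = -293/(2*s))
(-304755 + W(266))/(Y + F(-305)/206266) = (-304755 + (-6/5 + (7/5)*266))/(-252915 - 293/2/(-305)/206266) = (-304755 + (-6/5 + 1862/5))/(-252915 - 293/2*(-1/305)*(1/206266)) = (-304755 + 1856/5)/(-252915 + (293/610)*(1/206266)) = -1521919/(5*(-252915 + 293/125822260)) = -1521919/(5*(-31822336887607/125822260)) = -1521919/5*(-125822260/31822336887607) = 5471179660484/4546048126801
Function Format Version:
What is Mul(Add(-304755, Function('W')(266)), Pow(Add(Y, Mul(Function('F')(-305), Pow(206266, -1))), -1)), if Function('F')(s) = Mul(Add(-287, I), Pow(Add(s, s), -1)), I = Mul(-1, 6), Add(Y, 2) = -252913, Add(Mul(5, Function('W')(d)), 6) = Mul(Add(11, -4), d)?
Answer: Rational(5471179660484, 4546048126801) ≈ 1.2035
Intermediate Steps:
Function('W')(d) = Add(Rational(-6, 5), Mul(Rational(7, 5), d)) (Function('W')(d) = Add(Rational(-6, 5), Mul(Rational(1, 5), Mul(Add(11, -4), d))) = Add(Rational(-6, 5), Mul(Rational(1, 5), Mul(7, d))) = Add(Rational(-6, 5), Mul(Rational(7, 5), d)))
Y = -252915 (Y = Add(-2, -252913) = -252915)
I = -6
Function('F')(s) = Mul(Rational(-293, 2), Pow(s, -1)) (Function('F')(s) = Mul(Add(-287, -6), Pow(Add(s, s), -1)) = Mul(-293, Pow(Mul(2, s), -1)) = Mul(-293, Mul(Rational(1, 2), Pow(s, -1))) = Mul(Rational(-293, 2), Pow(s, -1)))
Mul(Add(-304755, Function('W')(266)), Pow(Add(Y, Mul(Function('F')(-305), Pow(206266, -1))), -1)) = Mul(Add(-304755, Add(Rational(-6, 5), Mul(Rational(7, 5), 266))), Pow(Add(-252915, Mul(Mul(Rational(-293, 2), Pow(-305, -1)), Pow(206266, -1))), -1)) = Mul(Add(-304755, Add(Rational(-6, 5), Rational(1862, 5))), Pow(Add(-252915, Mul(Mul(Rational(-293, 2), Rational(-1, 305)), Rational(1, 206266))), -1)) = Mul(Add(-304755, Rational(1856, 5)), Pow(Add(-252915, Mul(Rational(293, 610), Rational(1, 206266))), -1)) = Mul(Rational(-1521919, 5), Pow(Add(-252915, Rational(293, 125822260)), -1)) = Mul(Rational(-1521919, 5), Pow(Rational(-31822336887607, 125822260), -1)) = Mul(Rational(-1521919, 5), Rational(-125822260, 31822336887607)) = Rational(5471179660484, 4546048126801)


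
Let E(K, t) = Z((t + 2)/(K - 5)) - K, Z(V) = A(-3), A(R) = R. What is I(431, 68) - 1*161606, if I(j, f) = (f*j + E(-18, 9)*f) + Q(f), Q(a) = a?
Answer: -131210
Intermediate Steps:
Z(V) = -3
E(K, t) = -3 - K
I(j, f) = 16*f + f*j (I(j, f) = (f*j + (-3 - 1*(-18))*f) + f = (f*j + (-3 + 18)*f) + f = (f*j + 15*f) + f = (15*f + f*j) + f = 16*f + f*j)
I(431, 68) - 1*161606 = 68*(16 + 431) - 1*161606 = 68*447 - 161606 = 30396 - 161606 = -131210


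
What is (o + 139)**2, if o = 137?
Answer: 76176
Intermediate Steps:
(o + 139)**2 = (137 + 139)**2 = 276**2 = 76176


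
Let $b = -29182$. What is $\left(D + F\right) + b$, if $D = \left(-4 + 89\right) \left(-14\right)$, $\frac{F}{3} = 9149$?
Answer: $-2925$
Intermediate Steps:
$F = 27447$ ($F = 3 \cdot 9149 = 27447$)
$D = -1190$ ($D = 85 \left(-14\right) = -1190$)
$\left(D + F\right) + b = \left(-1190 + 27447\right) - 29182 = 26257 - 29182 = -2925$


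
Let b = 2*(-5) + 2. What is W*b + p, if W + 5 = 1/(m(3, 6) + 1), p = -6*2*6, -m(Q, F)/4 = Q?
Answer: -344/11 ≈ -31.273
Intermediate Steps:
b = -8 (b = -10 + 2 = -8)
m(Q, F) = -4*Q
p = -72 (p = -12*6 = -1*72 = -72)
W = -56/11 (W = -5 + 1/(-4*3 + 1) = -5 + 1/(-12 + 1) = -5 + 1/(-11) = -5 - 1/11 = -56/11 ≈ -5.0909)
W*b + p = -56/11*(-8) - 72 = 448/11 - 72 = -344/11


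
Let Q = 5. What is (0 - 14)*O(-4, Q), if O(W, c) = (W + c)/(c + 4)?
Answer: -14/9 ≈ -1.5556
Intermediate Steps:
O(W, c) = (W + c)/(4 + c)
(0 - 14)*O(-4, Q) = (0 - 14)*((-4 + 5)/(4 + 5)) = -14/9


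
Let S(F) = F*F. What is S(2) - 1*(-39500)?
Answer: 39504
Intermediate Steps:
S(F) = F²
S(2) - 1*(-39500) = 2² - 1*(-39500) = 4 + 39500 = 39504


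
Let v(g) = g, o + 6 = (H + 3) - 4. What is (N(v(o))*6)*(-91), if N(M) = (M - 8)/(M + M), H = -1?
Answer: -546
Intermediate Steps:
o = -8 (o = -6 + ((-1 + 3) - 4) = -6 + (2 - 4) = -6 - 2 = -8)
N(M) = (-8 + M)/(2*M) (N(M) = (-8 + M)/((2*M)) = (-8 + M)*(1/(2*M)) = (-8 + M)/(2*M))
(N(v(o))*6)*(-91) = (((½)*(-8 - 8)/(-8))*6)*(-91) = (((½)*(-⅛)*(-16))*6)*(-91) = (1*6)*(-91) = 6*(-91) = -546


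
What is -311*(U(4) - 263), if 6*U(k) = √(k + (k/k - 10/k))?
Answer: 81793 - 311*√10/12 ≈ 81711.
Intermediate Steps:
U(k) = √(1 + k - 10/k)/6 (U(k) = √(k + (k/k - 10/k))/6 = √(k + (1 - 10/k))/6 = √(1 + k - 10/k)/6)
-311*(U(4) - 263) = -311*(√(1 + 4 - 10/4)/6 - 263) = -311*(√(1 + 4 - 10*¼)/6 - 263) = -311*(√(1 + 4 - 5/2)/6 - 263) = -311*(√(5/2)/6 - 263) = -311*((√10/2)/6 - 263) = -311*(√10/12 - 263) = -311*(-263 + √10/12) = 81793 - 311*√10/12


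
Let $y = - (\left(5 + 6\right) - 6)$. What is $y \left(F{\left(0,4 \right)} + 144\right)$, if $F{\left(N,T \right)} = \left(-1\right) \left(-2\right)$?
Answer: $-730$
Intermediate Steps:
$y = -5$ ($y = - (11 - 6) = \left(-1\right) 5 = -5$)
$F{\left(N,T \right)} = 2$
$y \left(F{\left(0,4 \right)} + 144\right) = - 5 \left(2 + 144\right) = \left(-5\right) 146 = -730$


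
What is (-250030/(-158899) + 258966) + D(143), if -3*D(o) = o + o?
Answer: 123403620278/476697 ≈ 2.5887e+5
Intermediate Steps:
D(o) = -2*o/3 (D(o) = -(o + o)/3 = -2*o/3)
(-250030/(-158899) + 258966) + D(143) = (-250030/(-158899) + 258966) - ⅔*143 = (-250030*(-1/158899) + 258966) - 286/3 = (250030/158899 + 258966) - 286/3 = 41149688464/158899 - 286/3 = 123403620278/476697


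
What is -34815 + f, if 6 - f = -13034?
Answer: -21775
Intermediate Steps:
f = 13040 (f = 6 - 1*(-13034) = 6 + 13034 = 13040)
-34815 + f = -34815 + 13040 = -21775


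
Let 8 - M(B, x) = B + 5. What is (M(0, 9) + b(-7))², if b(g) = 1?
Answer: 16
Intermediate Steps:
M(B, x) = 3 - B (M(B, x) = 8 - (B + 5) = 8 - (5 + B) = 8 + (-5 - B) = 3 - B)
(M(0, 9) + b(-7))² = ((3 - 1*0) + 1)² = ((3 + 0) + 1)² = (3 + 1)² = 4² = 16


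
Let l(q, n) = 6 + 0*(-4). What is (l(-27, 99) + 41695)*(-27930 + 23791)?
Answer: -172600439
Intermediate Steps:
l(q, n) = 6 (l(q, n) = 6 + 0 = 6)
(l(-27, 99) + 41695)*(-27930 + 23791) = (6 + 41695)*(-27930 + 23791) = 41701*(-4139) = -172600439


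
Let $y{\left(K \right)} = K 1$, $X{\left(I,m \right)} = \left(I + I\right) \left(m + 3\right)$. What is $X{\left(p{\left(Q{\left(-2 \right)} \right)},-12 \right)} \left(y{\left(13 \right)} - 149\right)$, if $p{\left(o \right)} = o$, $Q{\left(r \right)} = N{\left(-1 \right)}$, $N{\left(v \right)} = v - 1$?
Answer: $-4896$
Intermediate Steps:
$N{\left(v \right)} = -1 + v$
$Q{\left(r \right)} = -2$ ($Q{\left(r \right)} = -1 - 1 = -2$)
$X{\left(I,m \right)} = 2 I \left(3 + m\right)$
$y{\left(K \right)} = K$
$X{\left(p{\left(Q{\left(-2 \right)} \right)},-12 \right)} \left(y{\left(13 \right)} - 149\right) = 2 \left(-2\right) \left(3 - 12\right) \left(13 - 149\right) = 2 \left(-2\right) \left(-9\right) \left(-136\right) = 36 \left(-136\right) = -4896$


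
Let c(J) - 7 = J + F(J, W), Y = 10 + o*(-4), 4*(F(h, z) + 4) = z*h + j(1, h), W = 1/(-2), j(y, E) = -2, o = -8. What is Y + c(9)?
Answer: 419/8 ≈ 52.375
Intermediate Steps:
W = -½ ≈ -0.50000
F(h, z) = -9/2 + h*z/4 (F(h, z) = -4 + (z*h - 2)/4 = -4 + (h*z - 2)/4 = -4 + (-2 + h*z)/4 = -4 + (-½ + h*z/4) = -9/2 + h*z/4)
Y = 42 (Y = 10 - 8*(-4) = 10 + 32 = 42)
c(J) = 5/2 + 7*J/8 (c(J) = 7 + (J + (-9/2 + (¼)*J*(-½))) = 7 + (J + (-9/2 - J/8)) = 7 + (-9/2 + 7*J/8) = 5/2 + 7*J/8)
Y + c(9) = 42 + (5/2 + (7/8)*9) = 42 + (5/2 + 63/8) = 42 + 83/8 = 419/8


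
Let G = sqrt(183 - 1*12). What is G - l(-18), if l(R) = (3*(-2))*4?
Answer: 24 + 3*sqrt(19) ≈ 37.077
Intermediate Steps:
l(R) = -24 (l(R) = -6*4 = -24)
G = 3*sqrt(19) (G = sqrt(183 - 12) = sqrt(171) = 3*sqrt(19) ≈ 13.077)
G - l(-18) = 3*sqrt(19) - 1*(-24) = 3*sqrt(19) + 24 = 24 + 3*sqrt(19)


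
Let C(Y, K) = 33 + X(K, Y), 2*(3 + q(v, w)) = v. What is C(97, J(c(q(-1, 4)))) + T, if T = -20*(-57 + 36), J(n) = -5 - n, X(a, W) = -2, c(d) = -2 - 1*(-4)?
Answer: 451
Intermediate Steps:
q(v, w) = -3 + v/2
c(d) = 2 (c(d) = -2 + 4 = 2)
T = 420 (T = -20*(-21) = 420)
C(Y, K) = 31 (C(Y, K) = 33 - 2 = 31)
C(97, J(c(q(-1, 4)))) + T = 31 + 420 = 451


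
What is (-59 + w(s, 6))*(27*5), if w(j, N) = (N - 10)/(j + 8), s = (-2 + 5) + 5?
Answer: -31995/4 ≈ -7998.8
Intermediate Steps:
s = 8 (s = 3 + 5 = 8)
w(j, N) = (-10 + N)/(8 + j)
(-59 + w(s, 6))*(27*5) = (-59 + (-10 + 6)/(8 + 8))*(27*5) = (-59 - 4/16)*135 = (-59 + (1/16)*(-4))*135 = (-59 - ¼)*135 = -237/4*135 = -31995/4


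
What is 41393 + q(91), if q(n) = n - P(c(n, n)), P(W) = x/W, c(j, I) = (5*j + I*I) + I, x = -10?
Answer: 366179278/8827 ≈ 41484.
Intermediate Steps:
c(j, I) = I + I² + 5*j (c(j, I) = (5*j + I²) + I = (I² + 5*j) + I = I + I² + 5*j)
P(W) = -10/W
q(n) = n + 10/(n² + 6*n) (q(n) = n - (-10)/(n + n² + 5*n) = n - (-10)/(n² + 6*n) = n + 10/(n² + 6*n))
41393 + q(91) = 41393 + (10 + 91²*(6 + 91))/(91*(6 + 91)) = 41393 + (1/91)*(10 + 8281*97)/97 = 41393 + (1/91)*(1/97)*(10 + 803257) = 41393 + (1/91)*(1/97)*803267 = 41393 + 803267/8827 = 366179278/8827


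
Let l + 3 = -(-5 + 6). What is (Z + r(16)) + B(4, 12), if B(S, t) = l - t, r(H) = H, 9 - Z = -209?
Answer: 218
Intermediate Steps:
Z = 218 (Z = 9 - 1*(-209) = 9 + 209 = 218)
l = -4 (l = -3 - (-5 + 6) = -3 - 1*1 = -3 - 1 = -4)
B(S, t) = -4 - t
(Z + r(16)) + B(4, 12) = (218 + 16) + (-4 - 1*12) = 234 + (-4 - 12) = 234 - 16 = 218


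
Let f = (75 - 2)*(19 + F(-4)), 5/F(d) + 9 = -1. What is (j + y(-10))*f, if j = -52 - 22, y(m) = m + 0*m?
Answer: -113442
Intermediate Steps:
F(d) = -½ (F(d) = 5/(-9 - 1) = 5/(-10) = 5*(-⅒) = -½)
y(m) = m (y(m) = m + 0 = m)
f = 2701/2 (f = (75 - 2)*(19 - ½) = 73*(37/2) = 2701/2 ≈ 1350.5)
j = -74
(j + y(-10))*f = (-74 - 10)*(2701/2) = -84*2701/2 = -113442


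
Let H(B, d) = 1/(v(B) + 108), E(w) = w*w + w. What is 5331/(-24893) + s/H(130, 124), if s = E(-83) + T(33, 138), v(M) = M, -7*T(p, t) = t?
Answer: 40205575117/24893 ≈ 1.6151e+6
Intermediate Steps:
T(p, t) = -t/7
E(w) = w + w² (E(w) = w² + w = w + w²)
s = 47504/7 (s = -83*(1 - 83) - ⅐*138 = -83*(-82) - 138/7 = 6806 - 138/7 = 47504/7 ≈ 6786.3)
H(B, d) = 1/(108 + B) (H(B, d) = 1/(B + 108) = 1/(108 + B))
5331/(-24893) + s/H(130, 124) = 5331/(-24893) + 47504/(7*(1/(108 + 130))) = 5331*(-1/24893) + 47504/(7*(1/238)) = -5331/24893 + 47504/(7*(1/238)) = -5331/24893 + (47504/7)*238 = -5331/24893 + 1615136 = 40205575117/24893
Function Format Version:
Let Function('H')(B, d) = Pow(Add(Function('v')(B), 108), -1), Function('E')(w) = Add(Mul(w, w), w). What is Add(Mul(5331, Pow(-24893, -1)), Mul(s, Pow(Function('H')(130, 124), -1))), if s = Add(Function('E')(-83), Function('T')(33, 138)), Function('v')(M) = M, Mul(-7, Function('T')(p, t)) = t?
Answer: Rational(40205575117, 24893) ≈ 1.6151e+6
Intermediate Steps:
Function('T')(p, t) = Mul(Rational(-1, 7), t)
Function('E')(w) = Add(w, Pow(w, 2)) (Function('E')(w) = Add(Pow(w, 2), w) = Add(w, Pow(w, 2)))
s = Rational(47504, 7) (s = Add(Mul(-83, Add(1, -83)), Mul(Rational(-1, 7), 138)) = Add(Mul(-83, -82), Rational(-138, 7)) = Add(6806, Rational(-138, 7)) = Rational(47504, 7) ≈ 6786.3)
Function('H')(B, d) = Pow(Add(108, B), -1) (Function('H')(B, d) = Pow(Add(B, 108), -1) = Pow(Add(108, B), -1))
Add(Mul(5331, Pow(-24893, -1)), Mul(s, Pow(Function('H')(130, 124), -1))) = Add(Mul(5331, Pow(-24893, -1)), Mul(Rational(47504, 7), Pow(Pow(Add(108, 130), -1), -1))) = Add(Mul(5331, Rational(-1, 24893)), Mul(Rational(47504, 7), Pow(Pow(238, -1), -1))) = Add(Rational(-5331, 24893), Mul(Rational(47504, 7), Pow(Rational(1, 238), -1))) = Add(Rational(-5331, 24893), Mul(Rational(47504, 7), 238)) = Add(Rational(-5331, 24893), 1615136) = Rational(40205575117, 24893)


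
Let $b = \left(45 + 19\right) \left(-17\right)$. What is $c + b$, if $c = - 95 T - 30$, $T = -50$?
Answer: $3632$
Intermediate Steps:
$b = -1088$ ($b = 64 \left(-17\right) = -1088$)
$c = 4720$ ($c = \left(-95\right) \left(-50\right) - 30 = 4750 - 30 = 4720$)
$c + b = 4720 - 1088 = 3632$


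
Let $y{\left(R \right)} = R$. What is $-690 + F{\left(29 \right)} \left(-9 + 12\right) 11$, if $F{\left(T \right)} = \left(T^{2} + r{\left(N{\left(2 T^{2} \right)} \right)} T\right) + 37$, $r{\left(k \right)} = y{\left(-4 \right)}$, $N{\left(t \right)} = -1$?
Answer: $24456$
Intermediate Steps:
$r{\left(k \right)} = -4$
$F{\left(T \right)} = 37 + T^{2} - 4 T$ ($F{\left(T \right)} = \left(T^{2} - 4 T\right) + 37 = 37 + T^{2} - 4 T$)
$-690 + F{\left(29 \right)} \left(-9 + 12\right) 11 = -690 + \left(37 + 29^{2} - 116\right) \left(-9 + 12\right) 11 = -690 + \left(37 + 841 - 116\right) 3 \cdot 11 = -690 + 762 \cdot 33 = -690 + 25146 = 24456$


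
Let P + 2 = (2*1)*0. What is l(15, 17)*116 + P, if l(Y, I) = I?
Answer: 1970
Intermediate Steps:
P = -2 (P = -2 + (2*1)*0 = -2 + 2*0 = -2 + 0 = -2)
l(15, 17)*116 + P = 17*116 - 2 = 1972 - 2 = 1970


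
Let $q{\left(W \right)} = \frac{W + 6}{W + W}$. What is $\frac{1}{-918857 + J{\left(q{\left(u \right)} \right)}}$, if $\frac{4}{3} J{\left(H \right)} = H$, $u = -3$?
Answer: $- \frac{8}{7350859} \approx -1.0883 \cdot 10^{-6}$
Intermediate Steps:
$q{\left(W \right)} = \frac{6 + W}{2 W}$
$J{\left(H \right)} = \frac{3 H}{4}$
$\frac{1}{-918857 + J{\left(q{\left(u \right)} \right)}} = \frac{1}{-918857 + \frac{3 \frac{6 - 3}{2 \left(-3\right)}}{4}} = \frac{1}{-918857 + \frac{3 \cdot \frac{1}{2} \left(- \frac{1}{3}\right) 3}{4}} = \frac{1}{-918857 + \frac{3}{4} \left(- \frac{1}{2}\right)} = \frac{1}{-918857 - \frac{3}{8}} = \frac{1}{- \frac{7350859}{8}} = - \frac{8}{7350859}$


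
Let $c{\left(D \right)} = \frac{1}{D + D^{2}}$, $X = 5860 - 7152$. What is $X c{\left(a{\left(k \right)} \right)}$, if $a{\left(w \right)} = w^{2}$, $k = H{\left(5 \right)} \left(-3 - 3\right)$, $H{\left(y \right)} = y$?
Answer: $- \frac{19}{11925} \approx -0.0015933$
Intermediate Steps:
$k = -30$ ($k = 5 \left(-3 - 3\right) = 5 \left(-6\right) = -30$)
$X = -1292$
$X c{\left(a{\left(k \right)} \right)} = - 1292 \frac{1}{\left(-30\right)^{2} \left(1 + \left(-30\right)^{2}\right)} = - 1292 \frac{1}{900 \left(1 + 900\right)} = - 1292 \frac{1}{900 \cdot 901} = - 1292 \cdot \frac{1}{900} \cdot \frac{1}{901} = \left(-1292\right) \frac{1}{810900} = - \frac{19}{11925}$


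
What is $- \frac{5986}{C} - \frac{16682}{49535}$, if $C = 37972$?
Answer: $- \frac{464982707}{940471510} \approx -0.49441$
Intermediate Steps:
$- \frac{5986}{C} - \frac{16682}{49535} = - \frac{5986}{37972} - \frac{16682}{49535} = \left(-5986\right) \frac{1}{37972} - \frac{16682}{49535} = - \frac{2993}{18986} - \frac{16682}{49535} = - \frac{464982707}{940471510}$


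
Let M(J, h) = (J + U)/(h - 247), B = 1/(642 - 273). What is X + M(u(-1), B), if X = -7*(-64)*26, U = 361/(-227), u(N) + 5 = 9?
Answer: 240987995789/20689234 ≈ 11648.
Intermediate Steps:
u(N) = 4 (u(N) = -5 + 9 = 4)
U = -361/227 (U = 361*(-1/227) = -361/227 ≈ -1.5903)
B = 1/369 ≈ 0.0027100
M(J, h) = (-361/227 + J)/(-247 + h) (M(J, h) = (J - 361/227)/(h - 247) = (-361/227 + J)/(-247 + h))
X = 11648 (X = 448*26 = 11648)
X + M(u(-1), B) = 11648 + (-361/227 + 4)/(-247 + 1/369) = 11648 + (547/227)/(-91142/369) = 11648 - 369/91142*547/227 = 11648 - 201843/20689234 = 240987995789/20689234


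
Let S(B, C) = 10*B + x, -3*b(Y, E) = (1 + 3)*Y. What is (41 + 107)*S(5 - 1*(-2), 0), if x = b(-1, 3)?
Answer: 31672/3 ≈ 10557.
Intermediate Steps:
b(Y, E) = -4*Y/3 (b(Y, E) = -(1 + 3)*Y/3 = -4*Y/3)
x = 4/3 (x = -4/3*(-1) = 4/3 ≈ 1.3333)
S(B, C) = 4/3 + 10*B (S(B, C) = 10*B + 4/3 = 4/3 + 10*B)
(41 + 107)*S(5 - 1*(-2), 0) = (41 + 107)*(4/3 + 10*(5 - 1*(-2))) = 148*(4/3 + 10*(5 + 2)) = 148*(4/3 + 10*7) = 148*(4/3 + 70) = 148*(214/3) = 31672/3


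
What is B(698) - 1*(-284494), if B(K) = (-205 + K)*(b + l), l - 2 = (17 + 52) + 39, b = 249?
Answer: 461481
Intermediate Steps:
l = 110 (l = 2 + ((17 + 52) + 39) = 2 + (69 + 39) = 2 + 108 = 110)
B(K) = -73595 + 359*K (B(K) = (-205 + K)*(249 + 110) = (-205 + K)*359 = -73595 + 359*K)
B(698) - 1*(-284494) = (-73595 + 359*698) - 1*(-284494) = (-73595 + 250582) + 284494 = 176987 + 284494 = 461481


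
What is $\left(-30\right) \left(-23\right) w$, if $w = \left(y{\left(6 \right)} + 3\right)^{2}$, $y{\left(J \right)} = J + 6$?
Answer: $155250$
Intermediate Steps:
$y{\left(J \right)} = 6 + J$
$w = 225$ ($w = \left(\left(6 + 6\right) + 3\right)^{2} = \left(12 + 3\right)^{2} = 15^{2} = 225$)
$\left(-30\right) \left(-23\right) w = \left(-30\right) \left(-23\right) 225 = 690 \cdot 225 = 155250$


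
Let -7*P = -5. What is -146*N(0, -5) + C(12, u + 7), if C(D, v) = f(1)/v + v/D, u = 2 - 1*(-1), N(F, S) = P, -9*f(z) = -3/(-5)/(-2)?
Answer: -217243/2100 ≈ -103.45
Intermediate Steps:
f(z) = 1/30 (f(z) = -(-3/(-5))/(9*(-2)) = -(-3*(-⅕))*(-1)/(9*2) = -(-1)/(15*2) = -⅑*(-3/10) = 1/30)
P = 5/7 (P = -⅐*(-5) = 5/7 ≈ 0.71429)
N(F, S) = 5/7
u = 3 (u = 2 + 1 = 3)
C(D, v) = 1/(30*v) + v/D
-146*N(0, -5) + C(12, u + 7) = -146*5/7 + (1/(30*(3 + 7)) + (3 + 7)/12) = -730/7 + ((1/30)/10 + 10*(1/12)) = -730/7 + ((1/30)*(⅒) + ⅚) = -730/7 + (1/300 + ⅚) = -730/7 + 251/300 = -217243/2100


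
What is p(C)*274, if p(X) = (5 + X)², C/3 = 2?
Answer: 33154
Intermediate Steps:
C = 6 (C = 3*2 = 6)
p(C)*274 = (5 + 6)²*274 = 11²*274 = 121*274 = 33154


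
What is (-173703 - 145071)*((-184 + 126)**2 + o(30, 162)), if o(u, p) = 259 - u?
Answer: -1145354982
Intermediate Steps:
(-173703 - 145071)*((-184 + 126)**2 + o(30, 162)) = (-173703 - 145071)*((-184 + 126)**2 + (259 - 1*30)) = -318774*((-58)**2 + (259 - 30)) = -318774*(3364 + 229) = -318774*3593 = -1145354982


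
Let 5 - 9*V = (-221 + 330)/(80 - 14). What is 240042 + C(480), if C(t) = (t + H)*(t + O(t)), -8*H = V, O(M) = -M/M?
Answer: 2233153565/4752 ≈ 4.6994e+5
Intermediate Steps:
V = 221/594 (V = 5/9 - (-221 + 330)/(9*(80 - 14)) = 5/9 - 109/(9*66) = 5/9 - 1/9*109/66 = 5/9 - 109/594 = 221/594 ≈ 0.37205)
O(M) = -1 (O(M) = -1*1 = -1)
H = -221/4752 (H = -1/8*221/594 = -221/4752 ≈ -0.046507)
C(t) = (-1 + t)*(-221/4752 + t) (C(t) = (t - 221/4752)*(t - 1) = (-221/4752 + t)*(-1 + t) = (-1 + t)*(-221/4752 + t))
240042 + C(480) = 240042 + (221/4752 + 480**2 - 4973/4752*480) = 240042 + (221/4752 + 230400 - 49730/99) = 240042 + 1092473981/4752 = 2233153565/4752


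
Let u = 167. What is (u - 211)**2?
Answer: 1936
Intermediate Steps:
(u - 211)**2 = (167 - 211)**2 = (-44)**2 = 1936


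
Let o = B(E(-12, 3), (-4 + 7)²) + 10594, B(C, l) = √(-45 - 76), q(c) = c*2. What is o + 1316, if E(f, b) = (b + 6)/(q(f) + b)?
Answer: 11910 + 11*I ≈ 11910.0 + 11.0*I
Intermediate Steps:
q(c) = 2*c
E(f, b) = (6 + b)/(b + 2*f) (E(f, b) = (b + 6)/(2*f + b) = (6 + b)/(b + 2*f))
B(C, l) = 11*I (B(C, l) = √(-121) = 11*I)
o = 10594 + 11*I (o = 11*I + 10594 = 10594 + 11*I ≈ 10594.0 + 11.0*I)
o + 1316 = (10594 + 11*I) + 1316 = 11910 + 11*I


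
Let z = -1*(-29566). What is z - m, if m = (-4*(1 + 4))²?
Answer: 29166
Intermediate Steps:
z = 29566
m = 400 (m = (-4*5)² = (-20)² = 400)
z - m = 29566 - 1*400 = 29566 - 400 = 29166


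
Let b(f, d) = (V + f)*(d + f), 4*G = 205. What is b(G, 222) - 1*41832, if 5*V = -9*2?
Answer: -2304931/80 ≈ -28812.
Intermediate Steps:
V = -18/5 (V = (-9*2)/5 = (⅕)*(-18) = -18/5 ≈ -3.6000)
G = 205/4 (G = (¼)*205 = 205/4 ≈ 51.250)
b(f, d) = (-18/5 + f)*(d + f)
b(G, 222) - 1*41832 = ((205/4)² - 18/5*222 - 18/5*205/4 + 222*(205/4)) - 1*41832 = (42025/16 - 3996/5 - 369/2 + 22755/2) - 41832 = 1041629/80 - 41832 = -2304931/80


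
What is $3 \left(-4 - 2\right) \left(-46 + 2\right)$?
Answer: $792$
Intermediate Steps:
$3 \left(-4 - 2\right) \left(-46 + 2\right) = 3 \left(-6\right) \left(-44\right) = \left(-18\right) \left(-44\right) = 792$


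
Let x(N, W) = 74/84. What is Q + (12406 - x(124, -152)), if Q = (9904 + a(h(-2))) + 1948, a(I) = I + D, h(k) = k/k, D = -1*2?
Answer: 1018757/42 ≈ 24256.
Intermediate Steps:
D = -2
h(k) = 1
x(N, W) = 37/42 (x(N, W) = 74*(1/84) = 37/42)
a(I) = -2 + I (a(I) = I - 2 = -2 + I)
Q = 11851 (Q = (9904 + (-2 + 1)) + 1948 = (9904 - 1) + 1948 = 9903 + 1948 = 11851)
Q + (12406 - x(124, -152)) = 11851 + (12406 - 1*37/42) = 11851 + (12406 - 37/42) = 11851 + 521015/42 = 1018757/42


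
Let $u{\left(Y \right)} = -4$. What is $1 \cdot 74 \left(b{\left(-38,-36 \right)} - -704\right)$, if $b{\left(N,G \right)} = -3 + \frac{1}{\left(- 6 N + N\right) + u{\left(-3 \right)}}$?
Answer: $\frac{4824319}{93} \approx 51874.0$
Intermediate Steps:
$b{\left(N,G \right)} = -3 + \frac{1}{-4 - 5 N}$ ($b{\left(N,G \right)} = -3 + \frac{1}{\left(- 6 N + N\right) - 4} = -3 + \frac{1}{- 5 N - 4} = -3 + \frac{1}{-4 - 5 N}$)
$1 \cdot 74 \left(b{\left(-38,-36 \right)} - -704\right) = 1 \cdot 74 \left(\frac{-13 - -570}{4 + 5 \left(-38\right)} - -704\right) = 74 \left(\frac{-13 + 570}{4 - 190} + 704\right) = 74 \left(\frac{1}{-186} \cdot 557 + 704\right) = 74 \left(\left(- \frac{1}{186}\right) 557 + 704\right) = 74 \left(- \frac{557}{186} + 704\right) = 74 \cdot \frac{130387}{186} = \frac{4824319}{93}$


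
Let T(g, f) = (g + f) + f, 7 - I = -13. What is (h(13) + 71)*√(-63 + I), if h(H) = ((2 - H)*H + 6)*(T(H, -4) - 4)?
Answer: -66*I*√43 ≈ -432.79*I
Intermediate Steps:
I = 20 (I = 7 - 1*(-13) = 7 + 13 = 20)
T(g, f) = g + 2*f (T(g, f) = (f + g) + f = g + 2*f)
h(H) = (-12 + H)*(6 + H*(2 - H)) (h(H) = ((2 - H)*H + 6)*((H + 2*(-4)) - 4) = (H*(2 - H) + 6)*((H - 8) - 4) = (6 + H*(2 - H))*((-8 + H) - 4) = (6 + H*(2 - H))*(-12 + H) = (-12 + H)*(6 + H*(2 - H)))
(h(13) + 71)*√(-63 + I) = ((-72 - 1*13³ - 18*13 + 14*13²) + 71)*√(-63 + 20) = ((-72 - 1*2197 - 234 + 14*169) + 71)*√(-43) = ((-72 - 2197 - 234 + 2366) + 71)*(I*√43) = (-137 + 71)*(I*√43) = -66*I*√43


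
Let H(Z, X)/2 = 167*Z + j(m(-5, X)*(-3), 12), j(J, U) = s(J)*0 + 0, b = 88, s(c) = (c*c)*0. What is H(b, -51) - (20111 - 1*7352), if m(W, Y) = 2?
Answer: 16633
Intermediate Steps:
s(c) = 0 (s(c) = c²*0 = 0)
j(J, U) = 0 (j(J, U) = 0*0 + 0 = 0 + 0 = 0)
H(Z, X) = 334*Z (H(Z, X) = 2*(167*Z + 0) = 2*(167*Z) = 334*Z)
H(b, -51) - (20111 - 1*7352) = 334*88 - (20111 - 1*7352) = 29392 - (20111 - 7352) = 29392 - 1*12759 = 29392 - 12759 = 16633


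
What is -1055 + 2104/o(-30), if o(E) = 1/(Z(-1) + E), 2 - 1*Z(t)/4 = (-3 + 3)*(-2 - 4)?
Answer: -47343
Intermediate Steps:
Z(t) = 8 (Z(t) = 8 - 4*(-3 + 3)*(-2 - 4) = 8 - 0*(-6) = 8 - 4*0 = 8 + 0 = 8)
o(E) = 1/(8 + E)
-1055 + 2104/o(-30) = -1055 + 2104/(1/(8 - 30)) = -1055 + 2104/(1/(-22)) = -1055 + 2104/(-1/22) = -1055 + 2104*(-22) = -1055 - 46288 = -47343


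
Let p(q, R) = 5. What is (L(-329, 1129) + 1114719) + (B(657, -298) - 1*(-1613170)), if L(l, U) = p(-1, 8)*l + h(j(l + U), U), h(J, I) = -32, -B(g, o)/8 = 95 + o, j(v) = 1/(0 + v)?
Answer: 2727836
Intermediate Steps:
j(v) = 1/v
B(g, o) = -760 - 8*o (B(g, o) = -8*(95 + o) = -760 - 8*o)
L(l, U) = -32 + 5*l (L(l, U) = 5*l - 32 = -32 + 5*l)
(L(-329, 1129) + 1114719) + (B(657, -298) - 1*(-1613170)) = ((-32 + 5*(-329)) + 1114719) + ((-760 - 8*(-298)) - 1*(-1613170)) = ((-32 - 1645) + 1114719) + ((-760 + 2384) + 1613170) = (-1677 + 1114719) + (1624 + 1613170) = 1113042 + 1614794 = 2727836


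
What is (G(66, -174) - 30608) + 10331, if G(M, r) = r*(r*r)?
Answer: -5288301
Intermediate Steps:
G(M, r) = r³ (G(M, r) = r*r² = r³)
(G(66, -174) - 30608) + 10331 = ((-174)³ - 30608) + 10331 = (-5268024 - 30608) + 10331 = -5298632 + 10331 = -5288301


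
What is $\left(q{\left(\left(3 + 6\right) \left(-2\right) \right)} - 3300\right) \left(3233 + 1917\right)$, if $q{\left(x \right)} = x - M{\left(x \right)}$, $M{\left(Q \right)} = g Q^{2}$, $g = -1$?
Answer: $-15419100$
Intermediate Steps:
$M{\left(Q \right)} = - Q^{2}$
$q{\left(x \right)} = x + x^{2}$ ($q{\left(x \right)} = x - - x^{2} = x + x^{2}$)
$\left(q{\left(\left(3 + 6\right) \left(-2\right) \right)} - 3300\right) \left(3233 + 1917\right) = \left(\left(3 + 6\right) \left(-2\right) \left(1 + \left(3 + 6\right) \left(-2\right)\right) - 3300\right) \left(3233 + 1917\right) = \left(9 \left(-2\right) \left(1 + 9 \left(-2\right)\right) - 3300\right) 5150 = \left(- 18 \left(1 - 18\right) - 3300\right) 5150 = \left(\left(-18\right) \left(-17\right) - 3300\right) 5150 = \left(306 - 3300\right) 5150 = \left(-2994\right) 5150 = -15419100$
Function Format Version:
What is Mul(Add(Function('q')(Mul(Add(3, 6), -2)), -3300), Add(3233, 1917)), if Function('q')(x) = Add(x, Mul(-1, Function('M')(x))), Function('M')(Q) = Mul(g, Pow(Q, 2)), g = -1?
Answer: -15419100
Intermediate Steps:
Function('M')(Q) = Mul(-1, Pow(Q, 2))
Function('q')(x) = Add(x, Pow(x, 2)) (Function('q')(x) = Add(x, Mul(-1, Mul(-1, Pow(x, 2)))) = Add(x, Pow(x, 2)))
Mul(Add(Function('q')(Mul(Add(3, 6), -2)), -3300), Add(3233, 1917)) = Mul(Add(Mul(Mul(Add(3, 6), -2), Add(1, Mul(Add(3, 6), -2))), -3300), Add(3233, 1917)) = Mul(Add(Mul(Mul(9, -2), Add(1, Mul(9, -2))), -3300), 5150) = Mul(Add(Mul(-18, Add(1, -18)), -3300), 5150) = Mul(Add(Mul(-18, -17), -3300), 5150) = Mul(Add(306, -3300), 5150) = Mul(-2994, 5150) = -15419100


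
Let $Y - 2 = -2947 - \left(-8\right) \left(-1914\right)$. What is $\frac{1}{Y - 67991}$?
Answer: $- \frac{1}{86248} \approx -1.1594 \cdot 10^{-5}$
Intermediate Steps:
$Y = -18257$ ($Y = 2 - \left(2947 - -15312\right) = 2 - 18259 = -18257$)
$\frac{1}{Y - 67991} = \frac{1}{-18257 - 67991} = \frac{1}{-86248} = - \frac{1}{86248}$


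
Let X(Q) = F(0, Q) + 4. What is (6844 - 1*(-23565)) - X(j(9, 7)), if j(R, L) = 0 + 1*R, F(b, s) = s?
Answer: 30396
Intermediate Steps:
j(R, L) = R (j(R, L) = 0 + R = R)
X(Q) = 4 + Q (X(Q) = Q + 4 = 4 + Q)
(6844 - 1*(-23565)) - X(j(9, 7)) = (6844 - 1*(-23565)) - (4 + 9) = (6844 + 23565) - 1*13 = 30409 - 13 = 30396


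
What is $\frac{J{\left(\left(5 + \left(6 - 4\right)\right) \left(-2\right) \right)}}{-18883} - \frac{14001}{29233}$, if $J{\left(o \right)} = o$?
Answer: $- \frac{11477027}{24000293} \approx -0.4782$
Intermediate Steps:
$\frac{J{\left(\left(5 + \left(6 - 4\right)\right) \left(-2\right) \right)}}{-18883} - \frac{14001}{29233} = \frac{\left(5 + \left(6 - 4\right)\right) \left(-2\right)}{-18883} - \frac{14001}{29233} = \left(5 + 2\right) \left(-2\right) \left(- \frac{1}{18883}\right) - \frac{14001}{29233} = 7 \left(-2\right) \left(- \frac{1}{18883}\right) - \frac{14001}{29233} = \left(-14\right) \left(- \frac{1}{18883}\right) - \frac{14001}{29233} = \frac{14}{18883} - \frac{14001}{29233} = - \frac{11477027}{24000293}$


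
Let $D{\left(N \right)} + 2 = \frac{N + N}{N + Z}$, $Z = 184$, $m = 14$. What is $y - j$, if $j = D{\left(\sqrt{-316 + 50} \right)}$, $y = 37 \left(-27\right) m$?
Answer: $\frac{2 \left(- 6993 \sqrt{266} + 1286528 i\right)}{\sqrt{266} - 184 i} \approx -13984.0 - 0.1759 i$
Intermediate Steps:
$y = -13986$ ($y = 37 \left(-27\right) 14 = \left(-999\right) 14 = -13986$)
$D{\left(N \right)} = -2 + \frac{2 N}{184 + N}$ ($D{\left(N \right)} = -2 + \frac{N + N}{N + 184} = -2 + \frac{2 N}{184 + N}$)
$j = - \frac{368}{184 + i \sqrt{266}}$ ($j = - \frac{368}{184 + \sqrt{-316 + 50}} = - \frac{368}{184 + \sqrt{-266}} = - \frac{368}{184 + i \sqrt{266}} \approx -1.9844 + 0.1759 i$)
$y - j = -13986 - \left(- \frac{33856}{17061} + \frac{184 i \sqrt{266}}{17061}\right) = -13986 + \left(\frac{33856}{17061} - \frac{184 i \sqrt{266}}{17061}\right) = - \frac{238581290}{17061} - \frac{184 i \sqrt{266}}{17061}$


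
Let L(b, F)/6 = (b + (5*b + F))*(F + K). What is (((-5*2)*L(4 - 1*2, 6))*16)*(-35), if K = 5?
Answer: 6652800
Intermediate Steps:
L(b, F) = 6*(5 + F)*(F + 6*b) (L(b, F) = 6*((b + (5*b + F))*(F + 5)) = 6*((b + (F + 5*b))*(5 + F)) = 6*((F + 6*b)*(5 + F)) = 6*((5 + F)*(F + 6*b)) = 6*(5 + F)*(F + 6*b))
(((-5*2)*L(4 - 1*2, 6))*16)*(-35) = (((-5*2)*(6*6² + 30*6 + 180*(4 - 1*2) + 36*6*(4 - 1*2)))*16)*(-35) = (-10*(6*36 + 180 + 180*(4 - 2) + 36*6*(4 - 2))*16)*(-35) = (-10*(216 + 180 + 180*2 + 36*6*2)*16)*(-35) = (-10*(216 + 180 + 360 + 432)*16)*(-35) = (-10*1188*16)*(-35) = -11880*16*(-35) = -190080*(-35) = 6652800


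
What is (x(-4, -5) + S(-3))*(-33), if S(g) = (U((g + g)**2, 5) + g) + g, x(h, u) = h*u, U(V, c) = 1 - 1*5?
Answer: -330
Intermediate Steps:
U(V, c) = -4 (U(V, c) = 1 - 5 = -4)
S(g) = -4 + 2*g (S(g) = (-4 + g) + g = -4 + 2*g)
(x(-4, -5) + S(-3))*(-33) = (-4*(-5) + (-4 + 2*(-3)))*(-33) = (20 + (-4 - 6))*(-33) = (20 - 10)*(-33) = 10*(-33) = -330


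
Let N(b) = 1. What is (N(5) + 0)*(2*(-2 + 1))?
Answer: -2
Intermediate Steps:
(N(5) + 0)*(2*(-2 + 1)) = (1 + 0)*(2*(-2 + 1)) = 1*(2*(-1)) = 1*(-2) = -2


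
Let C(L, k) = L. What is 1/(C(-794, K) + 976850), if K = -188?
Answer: 1/976056 ≈ 1.0245e-6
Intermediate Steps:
1/(C(-794, K) + 976850) = 1/(-794 + 976850) = 1/976056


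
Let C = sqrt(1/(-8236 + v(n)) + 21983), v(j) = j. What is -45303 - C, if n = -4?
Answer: -45303 - sqrt(93287058285)/2060 ≈ -45451.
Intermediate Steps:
C = sqrt(93287058285)/2060 (C = sqrt(1/(-8236 - 4) + 21983) = sqrt(1/(-8240) + 21983) = sqrt(-1/8240 + 21983) = sqrt(181139919/8240) = sqrt(93287058285)/2060 ≈ 148.27)
-45303 - C = -45303 - sqrt(93287058285)/2060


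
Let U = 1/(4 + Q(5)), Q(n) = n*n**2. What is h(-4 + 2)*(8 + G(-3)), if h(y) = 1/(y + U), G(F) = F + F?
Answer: -258/257 ≈ -1.0039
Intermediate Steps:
Q(n) = n**3
U = 1/129 (U = 1/(4 + 5**3) = 1/(4 + 125) = 1/129 ≈ 0.0077519)
G(F) = 2*F
h(y) = 1/(1/129 + y) (h(y) = 1/(y + 1/129) = 1/(1/129 + y))
h(-4 + 2)*(8 + G(-3)) = (129/(1 + 129*(-4 + 2)))*(8 + 2*(-3)) = (129/(1 + 129*(-2)))*(8 - 6) = (129/(1 - 258))*2 = (129/(-257))*2 = (129*(-1/257))*2 = -129/257*2 = -258/257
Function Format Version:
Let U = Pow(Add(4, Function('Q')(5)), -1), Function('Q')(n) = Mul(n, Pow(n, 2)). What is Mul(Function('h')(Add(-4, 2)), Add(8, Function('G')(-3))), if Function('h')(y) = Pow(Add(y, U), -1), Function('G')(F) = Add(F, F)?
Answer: Rational(-258, 257) ≈ -1.0039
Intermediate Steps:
Function('Q')(n) = Pow(n, 3)
U = Rational(1, 129) (U = Pow(Add(4, Pow(5, 3)), -1) = Pow(Add(4, 125), -1) = Pow(129, -1) = Rational(1, 129) ≈ 0.0077519)
Function('G')(F) = Mul(2, F)
Function('h')(y) = Pow(Add(Rational(1, 129), y), -1) (Function('h')(y) = Pow(Add(y, Rational(1, 129)), -1) = Pow(Add(Rational(1, 129), y), -1))
Mul(Function('h')(Add(-4, 2)), Add(8, Function('G')(-3))) = Mul(Mul(129, Pow(Add(1, Mul(129, Add(-4, 2))), -1)), Add(8, Mul(2, -3))) = Mul(Mul(129, Pow(Add(1, Mul(129, -2)), -1)), Add(8, -6)) = Mul(Mul(129, Pow(Add(1, -258), -1)), 2) = Mul(Mul(129, Pow(-257, -1)), 2) = Mul(Mul(129, Rational(-1, 257)), 2) = Mul(Rational(-129, 257), 2) = Rational(-258, 257)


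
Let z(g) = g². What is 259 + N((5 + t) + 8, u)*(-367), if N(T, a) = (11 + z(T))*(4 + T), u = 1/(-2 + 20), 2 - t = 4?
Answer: -726401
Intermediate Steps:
t = -2 (t = 2 - 1*4 = 2 - 4 = -2)
u = 1/18 ≈ 0.055556
N(T, a) = (4 + T)*(11 + T²) (N(T, a) = (11 + T²)*(4 + T) = (4 + T)*(11 + T²))
259 + N((5 + t) + 8, u)*(-367) = 259 + (44 + ((5 - 2) + 8)³ + 4*((5 - 2) + 8)² + 11*((5 - 2) + 8))*(-367) = 259 + (44 + (3 + 8)³ + 4*(3 + 8)² + 11*(3 + 8))*(-367) = 259 + (44 + 11³ + 4*11² + 11*11)*(-367) = 259 + (44 + 1331 + 4*121 + 121)*(-367) = 259 + (44 + 1331 + 484 + 121)*(-367) = 259 + 1980*(-367) = 259 - 726660 = -726401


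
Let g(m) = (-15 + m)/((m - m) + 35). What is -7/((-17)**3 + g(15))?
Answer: 7/4913 ≈ 0.0014248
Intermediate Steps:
g(m) = -3/7 + m/35 (g(m) = (-15 + m)/(0 + 35) = (-15 + m)/35 = (-15 + m)*(1/35) = -3/7 + m/35)
-7/((-17)**3 + g(15)) = -7/((-17)**3 + (-3/7 + (1/35)*15)) = -7/(-4913 + (-3/7 + 3/7)) = -7/(-4913 + 0) = -7/(-4913) = -7*(-1/4913) = 7/4913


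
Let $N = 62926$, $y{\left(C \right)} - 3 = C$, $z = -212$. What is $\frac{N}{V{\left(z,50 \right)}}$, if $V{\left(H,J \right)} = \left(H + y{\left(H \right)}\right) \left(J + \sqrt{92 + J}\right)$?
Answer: $- \frac{1573150}{496359} + \frac{31463 \sqrt{142}}{496359} \approx -2.414$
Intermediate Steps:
$y{\left(C \right)} = 3 + C$
$V{\left(H,J \right)} = \left(3 + 2 H\right) \left(J + \sqrt{92 + J}\right)$ ($V{\left(H,J \right)} = \left(H + \left(3 + H\right)\right) \left(J + \sqrt{92 + J}\right) = \left(3 + 2 H\right) \left(J + \sqrt{92 + J}\right)$)
$\frac{N}{V{\left(z,50 \right)}} = \frac{62926}{\left(-212\right) 50 - 212 \sqrt{92 + 50} + 50 \left(3 - 212\right) + \sqrt{92 + 50} \left(3 - 212\right)} = \frac{62926}{-10600 - 212 \sqrt{142} + 50 \left(-209\right) + \sqrt{142} \left(-209\right)} = \frac{62926}{-10600 - 212 \sqrt{142} - 10450 - 209 \sqrt{142}} = \frac{62926}{-21050 - 421 \sqrt{142}}$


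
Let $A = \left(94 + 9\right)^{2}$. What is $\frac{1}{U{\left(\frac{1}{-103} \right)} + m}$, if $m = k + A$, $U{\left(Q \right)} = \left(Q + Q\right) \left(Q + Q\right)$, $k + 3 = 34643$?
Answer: $\frac{10609}{480046645} \approx 2.21 \cdot 10^{-5}$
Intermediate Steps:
$k = 34640$ ($k = -3 + 34643 = 34640$)
$A = 10609$ ($A = 103^{2} = 10609$)
$U{\left(Q \right)} = 4 Q^{2}$ ($U{\left(Q \right)} = 2 Q 2 Q = 4 Q^{2}$)
$m = 45249$ ($m = 34640 + 10609 = 45249$)
$\frac{1}{U{\left(\frac{1}{-103} \right)} + m} = \frac{1}{4 \left(\frac{1}{-103}\right)^{2} + 45249} = \frac{1}{4 \left(- \frac{1}{103}\right)^{2} + 45249} = \frac{1}{4 \cdot \frac{1}{10609} + 45249} = \frac{1}{\frac{4}{10609} + 45249} = \frac{1}{\frac{480046645}{10609}} = \frac{10609}{480046645}$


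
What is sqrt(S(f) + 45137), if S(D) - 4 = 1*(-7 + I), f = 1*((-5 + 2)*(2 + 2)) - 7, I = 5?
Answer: sqrt(45139) ≈ 212.46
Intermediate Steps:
f = -19 (f = 1*(-3*4) - 7 = 1*(-12) - 7 = -12 - 7 = -19)
S(D) = 2 (S(D) = 4 + 1*(-7 + 5) = 4 + 1*(-2) = 4 - 2 = 2)
sqrt(S(f) + 45137) = sqrt(2 + 45137) = sqrt(45139)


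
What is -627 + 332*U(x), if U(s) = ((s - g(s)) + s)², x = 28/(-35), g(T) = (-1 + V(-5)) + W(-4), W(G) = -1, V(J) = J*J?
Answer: 5007153/25 ≈ 2.0029e+5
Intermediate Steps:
V(J) = J²
g(T) = 23 (g(T) = (-1 + (-5)²) - 1 = (-1 + 25) - 1 = 24 - 1 = 23)
x = -⅘ (x = 28*(-1/35) = -⅘ ≈ -0.80000)
U(s) = (-23 + 2*s)² (U(s) = ((s - 1*23) + s)² = ((s - 23) + s)² = ((-23 + s) + s)² = (-23 + 2*s)²)
-627 + 332*U(x) = -627 + 332*(-23 + 2*(-⅘))² = -627 + 332*(-23 - 8/5)² = -627 + 332*(-123/5)² = -627 + 332*(15129/25) = -627 + 5022828/25 = 5007153/25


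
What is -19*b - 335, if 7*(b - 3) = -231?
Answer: 235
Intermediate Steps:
b = -30 (b = 3 + (⅐)*(-231) = 3 - 33 = -30)
-19*b - 335 = -19*(-30) - 335 = 570 - 335 = 235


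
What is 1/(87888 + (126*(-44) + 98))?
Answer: 1/82442 ≈ 1.2130e-5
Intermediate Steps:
1/(87888 + (126*(-44) + 98)) = 1/(87888 + (-5544 + 98)) = 1/(87888 - 5446) = 1/82442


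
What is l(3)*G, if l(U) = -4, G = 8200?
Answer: -32800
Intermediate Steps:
l(3)*G = -4*8200 = -32800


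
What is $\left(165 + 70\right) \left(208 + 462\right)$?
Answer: $157450$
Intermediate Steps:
$\left(165 + 70\right) \left(208 + 462\right) = 235 \cdot 670 = 157450$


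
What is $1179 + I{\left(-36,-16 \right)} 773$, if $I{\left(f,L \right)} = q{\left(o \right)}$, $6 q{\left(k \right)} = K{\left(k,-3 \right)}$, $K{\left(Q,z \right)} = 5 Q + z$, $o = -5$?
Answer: $- \frac{7285}{3} \approx -2428.3$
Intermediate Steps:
$K{\left(Q,z \right)} = z + 5 Q$
$q{\left(k \right)} = - \frac{1}{2} + \frac{5 k}{6}$ ($q{\left(k \right)} = \frac{-3 + 5 k}{6} = - \frac{1}{2} + \frac{5 k}{6}$)
$I{\left(f,L \right)} = - \frac{14}{3}$ ($I{\left(f,L \right)} = - \frac{1}{2} + \frac{5}{6} \left(-5\right) = - \frac{1}{2} - \frac{25}{6} = - \frac{14}{3}$)
$1179 + I{\left(-36,-16 \right)} 773 = 1179 - \frac{10822}{3} = - \frac{7285}{3}$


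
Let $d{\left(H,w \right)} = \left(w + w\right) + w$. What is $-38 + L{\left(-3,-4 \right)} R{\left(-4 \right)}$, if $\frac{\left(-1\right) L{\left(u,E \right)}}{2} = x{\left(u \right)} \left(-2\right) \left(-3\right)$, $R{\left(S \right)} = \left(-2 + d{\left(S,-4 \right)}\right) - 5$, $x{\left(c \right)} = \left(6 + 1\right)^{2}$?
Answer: $11134$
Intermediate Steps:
$x{\left(c \right)} = 49$ ($x{\left(c \right)} = 7^{2} = 49$)
$d{\left(H,w \right)} = 3 w$ ($d{\left(H,w \right)} = 2 w + w = 3 w$)
$R{\left(S \right)} = -19$ ($R{\left(S \right)} = \left(-2 + 3 \left(-4\right)\right) - 5 = \left(-2 - 12\right) - 5 = -14 - 5 = -19$)
$L{\left(u,E \right)} = -588$ ($L{\left(u,E \right)} = - 2 \cdot 49 \left(-2\right) \left(-3\right) = - 2 \left(\left(-98\right) \left(-3\right)\right) = \left(-2\right) 294 = -588$)
$-38 + L{\left(-3,-4 \right)} R{\left(-4 \right)} = -38 - -11172 = -38 + 11172 = 11134$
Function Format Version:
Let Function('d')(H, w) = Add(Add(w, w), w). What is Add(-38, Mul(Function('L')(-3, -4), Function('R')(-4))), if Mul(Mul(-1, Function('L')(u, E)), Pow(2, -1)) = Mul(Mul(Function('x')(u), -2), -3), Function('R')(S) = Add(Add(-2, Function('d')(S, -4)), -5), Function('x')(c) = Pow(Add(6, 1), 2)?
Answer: 11134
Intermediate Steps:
Function('x')(c) = 49 (Function('x')(c) = Pow(7, 2) = 49)
Function('d')(H, w) = Mul(3, w) (Function('d')(H, w) = Add(Mul(2, w), w) = Mul(3, w))
Function('R')(S) = -19 (Function('R')(S) = Add(Add(-2, Mul(3, -4)), -5) = Add(Add(-2, -12), -5) = Add(-14, -5) = -19)
Function('L')(u, E) = -588 (Function('L')(u, E) = Mul(-2, Mul(Mul(49, -2), -3)) = Mul(-2, Mul(-98, -3)) = Mul(-2, 294) = -588)
Add(-38, Mul(Function('L')(-3, -4), Function('R')(-4))) = Add(-38, Mul(-588, -19)) = Add(-38, 11172) = 11134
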